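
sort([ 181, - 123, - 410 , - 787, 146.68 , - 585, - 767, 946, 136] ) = [-787,-767,-585,-410,-123, 136,146.68, 181, 946]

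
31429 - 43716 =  - 12287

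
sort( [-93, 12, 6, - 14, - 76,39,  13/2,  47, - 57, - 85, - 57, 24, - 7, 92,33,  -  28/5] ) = [ - 93, - 85, - 76, - 57, - 57, - 14  , - 7,-28/5 , 6, 13/2, 12, 24, 33, 39 , 47, 92] 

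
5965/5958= 1 + 7/5958 = 1.00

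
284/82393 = 284/82393 = 0.00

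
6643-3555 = 3088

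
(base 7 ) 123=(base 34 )1w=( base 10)66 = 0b1000010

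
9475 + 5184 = 14659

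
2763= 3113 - 350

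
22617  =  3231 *7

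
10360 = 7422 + 2938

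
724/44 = 181/11 = 16.45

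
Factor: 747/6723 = 3^( - 2 )= 1/9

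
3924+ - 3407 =517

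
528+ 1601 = 2129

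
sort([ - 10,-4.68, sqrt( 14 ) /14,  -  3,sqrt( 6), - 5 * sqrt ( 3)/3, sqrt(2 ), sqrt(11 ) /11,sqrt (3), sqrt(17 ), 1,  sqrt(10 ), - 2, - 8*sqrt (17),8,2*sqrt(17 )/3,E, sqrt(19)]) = [ - 8 * sqrt( 17 )  , - 10,-4.68,-3, - 5*sqrt ( 3) /3,-2, sqrt (14)/14,sqrt(11) /11,1, sqrt( 2 ),sqrt( 3 ), sqrt (6),E,2*sqrt ( 17)/3,sqrt( 10 ),sqrt( 17 ),sqrt(19 ), 8 ] 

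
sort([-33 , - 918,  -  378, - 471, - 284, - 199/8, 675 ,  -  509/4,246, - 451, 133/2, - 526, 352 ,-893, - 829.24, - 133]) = [ - 918, - 893, - 829.24, - 526, - 471 ,-451, - 378,  -  284, - 133, - 509/4 , - 33,-199/8,  133/2 , 246,  352,675 ] 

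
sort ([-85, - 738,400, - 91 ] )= [ - 738, -91, - 85 , 400]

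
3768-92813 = -89045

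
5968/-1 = -5968/1 = - 5968.00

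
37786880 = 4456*8480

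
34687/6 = 5781+1/6 = 5781.17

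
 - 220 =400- 620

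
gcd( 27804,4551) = 3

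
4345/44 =395/4 = 98.75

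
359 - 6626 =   -  6267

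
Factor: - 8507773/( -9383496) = 2^ ( - 3 ) *3^ ( - 1 )*37^ (-1 ) * 97^1*139^1*631^1*10567^(-1 )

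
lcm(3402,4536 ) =13608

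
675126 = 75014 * 9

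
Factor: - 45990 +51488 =2^1 * 2749^1 = 5498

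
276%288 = 276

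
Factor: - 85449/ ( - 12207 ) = 7^1 = 7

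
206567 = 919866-713299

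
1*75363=75363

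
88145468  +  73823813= 161969281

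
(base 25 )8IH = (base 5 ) 133332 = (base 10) 5467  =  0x155b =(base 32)5ar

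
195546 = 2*97773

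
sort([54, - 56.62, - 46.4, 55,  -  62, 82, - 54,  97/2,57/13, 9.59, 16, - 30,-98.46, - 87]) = [ - 98.46, - 87, - 62, - 56.62, - 54 ,- 46.4, - 30, 57/13, 9.59, 16, 97/2, 54, 55, 82 ] 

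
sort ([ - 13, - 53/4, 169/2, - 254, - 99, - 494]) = [ - 494, - 254, - 99,- 53/4, - 13, 169/2 ]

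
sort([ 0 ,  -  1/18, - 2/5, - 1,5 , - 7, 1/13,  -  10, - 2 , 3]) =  [ - 10,  -  7, - 2, - 1, - 2/5, - 1/18, 0,  1/13,3 , 5 ] 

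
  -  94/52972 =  - 47/26486 =-0.00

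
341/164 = 2 + 13/164 = 2.08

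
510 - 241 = 269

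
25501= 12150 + 13351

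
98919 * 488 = 48272472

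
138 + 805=943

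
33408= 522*64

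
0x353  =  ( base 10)851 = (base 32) qj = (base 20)22B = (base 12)5ab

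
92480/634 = 145 + 275/317 = 145.87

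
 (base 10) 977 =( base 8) 1721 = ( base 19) 2D8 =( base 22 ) 209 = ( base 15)452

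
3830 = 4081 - 251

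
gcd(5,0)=5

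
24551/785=24551/785 = 31.28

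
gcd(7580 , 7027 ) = 1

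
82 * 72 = 5904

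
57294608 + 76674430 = 133969038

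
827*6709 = 5548343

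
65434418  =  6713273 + 58721145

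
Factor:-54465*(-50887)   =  2771560455  =  3^1*5^1*151^1*337^1 * 3631^1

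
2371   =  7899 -5528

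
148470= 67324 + 81146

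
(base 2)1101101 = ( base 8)155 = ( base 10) 109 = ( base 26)45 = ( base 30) 3j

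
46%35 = 11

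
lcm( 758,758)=758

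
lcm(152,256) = 4864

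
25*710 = 17750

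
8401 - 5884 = 2517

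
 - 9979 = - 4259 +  - 5720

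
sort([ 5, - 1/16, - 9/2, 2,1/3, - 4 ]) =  [ - 9/2, - 4 , - 1/16,1/3,2,5 ] 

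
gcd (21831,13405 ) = 383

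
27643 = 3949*7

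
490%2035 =490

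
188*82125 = 15439500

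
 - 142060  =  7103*( - 20)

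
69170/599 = 69170/599 = 115.48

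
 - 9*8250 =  - 74250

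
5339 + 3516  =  8855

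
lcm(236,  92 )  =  5428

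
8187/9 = 2729/3 = 909.67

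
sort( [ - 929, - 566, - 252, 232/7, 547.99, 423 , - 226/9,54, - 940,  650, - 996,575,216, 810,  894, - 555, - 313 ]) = [ - 996, - 940,-929, - 566, - 555, - 313,-252, - 226/9,  232/7,54, 216,  423, 547.99, 575 , 650 , 810,  894]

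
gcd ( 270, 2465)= 5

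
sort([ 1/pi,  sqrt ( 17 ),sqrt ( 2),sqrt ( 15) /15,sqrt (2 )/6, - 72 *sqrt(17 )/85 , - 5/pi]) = [ - 72*sqrt(17)/85,- 5/pi,sqrt( 2) /6,sqrt( 15 ) /15,1/pi,  sqrt( 2),sqrt(17 ) ]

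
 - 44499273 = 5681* ( - 7833)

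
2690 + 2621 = 5311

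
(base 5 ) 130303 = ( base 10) 5078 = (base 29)613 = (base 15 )1788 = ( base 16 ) 13d6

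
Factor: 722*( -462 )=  - 2^2*3^1*7^1*11^1*19^2 = - 333564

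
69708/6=11618=11618.00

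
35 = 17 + 18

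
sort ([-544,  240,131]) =[ - 544 , 131,240]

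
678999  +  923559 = 1602558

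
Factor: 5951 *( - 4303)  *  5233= - 11^1 * 13^1 * 331^1*541^1  *  5233^1 = - 134002231649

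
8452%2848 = 2756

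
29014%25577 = 3437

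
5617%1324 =321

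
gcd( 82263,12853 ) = 1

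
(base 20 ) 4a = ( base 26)3c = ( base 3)10100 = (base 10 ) 90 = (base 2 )1011010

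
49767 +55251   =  105018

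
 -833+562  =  -271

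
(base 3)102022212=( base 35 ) 6PX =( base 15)26A8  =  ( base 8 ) 20102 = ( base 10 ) 8258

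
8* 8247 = 65976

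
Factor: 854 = 2^1*7^1*61^1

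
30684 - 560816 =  -530132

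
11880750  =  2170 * 5475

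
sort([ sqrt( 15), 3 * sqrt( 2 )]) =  [ sqrt(15),3 * sqrt(2) ] 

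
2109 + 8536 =10645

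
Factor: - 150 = -2^1*3^1* 5^2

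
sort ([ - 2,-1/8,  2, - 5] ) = [ - 5, - 2, - 1/8,2 ] 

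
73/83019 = 73/83019 = 0.00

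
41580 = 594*70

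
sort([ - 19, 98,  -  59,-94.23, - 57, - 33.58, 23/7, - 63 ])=[ - 94.23,  -  63, - 59, - 57, - 33.58, - 19, 23/7,  98]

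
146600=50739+95861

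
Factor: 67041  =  3^3 *13^1*191^1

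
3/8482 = 3/8482 = 0.00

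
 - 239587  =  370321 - 609908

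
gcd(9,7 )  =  1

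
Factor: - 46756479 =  - 3^1 * 7^1 * 11^1*202409^1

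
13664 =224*61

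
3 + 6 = 9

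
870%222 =204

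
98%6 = 2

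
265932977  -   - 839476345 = 1105409322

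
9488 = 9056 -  - 432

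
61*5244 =319884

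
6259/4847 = 1 + 1412/4847 = 1.29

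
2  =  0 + 2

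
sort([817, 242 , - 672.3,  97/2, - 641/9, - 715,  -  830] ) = [-830, - 715,  -  672.3,  -  641/9 , 97/2,  242 , 817] 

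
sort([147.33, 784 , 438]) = [147.33, 438, 784] 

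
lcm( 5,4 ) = 20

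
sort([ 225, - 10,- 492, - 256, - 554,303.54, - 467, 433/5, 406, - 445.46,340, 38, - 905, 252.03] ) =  [ - 905 ,-554, - 492, - 467,-445.46, - 256, - 10, 38, 433/5, 225,  252.03, 303.54, 340, 406 ]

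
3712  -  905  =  2807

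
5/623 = 5/623 = 0.01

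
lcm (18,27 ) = 54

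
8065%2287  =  1204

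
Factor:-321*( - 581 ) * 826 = 2^1 * 3^1*7^2*59^1*83^1*107^1  =  154049826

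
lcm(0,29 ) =0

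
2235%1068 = 99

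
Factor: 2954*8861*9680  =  2^5*5^1* 7^1*11^2 * 211^1*8861^1 = 253377813920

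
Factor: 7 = 7^1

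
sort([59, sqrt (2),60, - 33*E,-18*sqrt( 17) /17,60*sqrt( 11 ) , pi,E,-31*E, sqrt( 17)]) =[ - 33*E, - 31*E, - 18*sqrt( 17 )/17,sqrt( 2),  E, pi, sqrt( 17),59,60, 60* sqrt( 11 )]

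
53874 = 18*2993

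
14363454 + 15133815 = 29497269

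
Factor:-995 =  - 5^1*199^1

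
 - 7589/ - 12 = 632 + 5/12 = 632.42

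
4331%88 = 19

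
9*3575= 32175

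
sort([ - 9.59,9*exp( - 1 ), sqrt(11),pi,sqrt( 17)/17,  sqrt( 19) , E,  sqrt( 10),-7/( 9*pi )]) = [ - 9.59, - 7/( 9*pi ), sqrt( 17)/17,E,  pi , sqrt( 10),9 * exp( - 1),sqrt( 11) , sqrt( 19) ] 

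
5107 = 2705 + 2402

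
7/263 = 7/263 = 0.03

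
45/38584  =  45/38584=   0.00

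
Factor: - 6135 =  - 3^1*5^1* 409^1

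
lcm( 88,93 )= 8184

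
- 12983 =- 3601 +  - 9382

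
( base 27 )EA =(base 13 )23b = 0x184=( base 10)388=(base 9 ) 471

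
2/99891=2/99891 = 0.00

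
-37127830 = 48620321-85748151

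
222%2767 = 222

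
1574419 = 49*32131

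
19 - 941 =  - 922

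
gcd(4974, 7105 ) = 1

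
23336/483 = 23336/483 =48.31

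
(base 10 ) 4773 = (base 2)1001010100101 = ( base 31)4TU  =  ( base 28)62d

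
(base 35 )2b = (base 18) 49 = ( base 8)121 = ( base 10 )81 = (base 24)39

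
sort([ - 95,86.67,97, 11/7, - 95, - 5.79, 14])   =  [ - 95,  -  95, - 5.79,  11/7, 14,86.67,97 ]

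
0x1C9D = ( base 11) 555A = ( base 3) 101001022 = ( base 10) 7325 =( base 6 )53525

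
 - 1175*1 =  - 1175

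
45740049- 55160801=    - 9420752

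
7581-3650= 3931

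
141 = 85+56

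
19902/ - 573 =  - 35 + 51/191 =- 34.73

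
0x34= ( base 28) 1o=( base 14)3A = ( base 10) 52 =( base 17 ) 31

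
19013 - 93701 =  - 74688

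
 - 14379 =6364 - 20743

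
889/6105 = 889/6105 = 0.15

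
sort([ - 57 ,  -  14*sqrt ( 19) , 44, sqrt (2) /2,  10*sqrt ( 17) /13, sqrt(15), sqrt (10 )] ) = [ - 14*sqrt( 19 ), - 57 , sqrt( 2 )/2,sqrt(10), 10*sqrt(17 )/13, sqrt (15 ), 44]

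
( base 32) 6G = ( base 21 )9J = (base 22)9a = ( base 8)320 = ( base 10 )208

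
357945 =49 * 7305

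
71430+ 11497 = 82927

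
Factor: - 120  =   - 2^3*3^1*5^1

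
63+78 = 141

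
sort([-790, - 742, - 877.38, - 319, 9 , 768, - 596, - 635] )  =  [-877.38,-790, - 742,-635,- 596, - 319,9, 768] 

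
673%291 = 91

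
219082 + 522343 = 741425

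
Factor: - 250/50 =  - 5^1= -  5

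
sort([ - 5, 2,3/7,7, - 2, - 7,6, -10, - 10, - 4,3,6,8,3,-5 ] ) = [ - 10, - 10, - 7,  -  5,-5,-4, - 2 , 3/7, 2,3, 3,  6,6,7, 8]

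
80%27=26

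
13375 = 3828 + 9547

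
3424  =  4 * 856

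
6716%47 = 42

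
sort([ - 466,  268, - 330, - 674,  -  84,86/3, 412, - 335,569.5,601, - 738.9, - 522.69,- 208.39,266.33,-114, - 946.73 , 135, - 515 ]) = [ - 946.73, -738.9, - 674, - 522.69,  -  515, - 466, - 335,-330, - 208.39, - 114, - 84, 86/3,135,266.33, 268, 412, 569.5, 601]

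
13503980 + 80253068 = 93757048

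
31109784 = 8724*3566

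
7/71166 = 7/71166 = 0.00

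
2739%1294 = 151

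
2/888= 1/444 = 0.00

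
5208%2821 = 2387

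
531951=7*75993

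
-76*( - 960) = 72960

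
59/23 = 2 + 13/23 = 2.57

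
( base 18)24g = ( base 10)736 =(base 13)448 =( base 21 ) 1e1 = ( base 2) 1011100000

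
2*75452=150904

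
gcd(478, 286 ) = 2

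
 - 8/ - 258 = 4/129 = 0.03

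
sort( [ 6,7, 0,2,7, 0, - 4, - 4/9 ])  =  [ - 4,-4/9, 0,0 , 2,  6, 7, 7]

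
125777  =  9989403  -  9863626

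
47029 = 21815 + 25214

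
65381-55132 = 10249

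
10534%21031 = 10534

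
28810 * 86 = 2477660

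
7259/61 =119=119.00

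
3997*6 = 23982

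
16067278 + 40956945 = 57024223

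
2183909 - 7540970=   -  5357061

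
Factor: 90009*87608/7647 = 2628502824/2549 =2^3*3^1*47^1*73^1*137^1*233^1 * 2549^( - 1) 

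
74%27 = 20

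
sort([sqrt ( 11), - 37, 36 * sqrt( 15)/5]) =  [ - 37, sqrt(11),  36 * sqrt( 15) /5]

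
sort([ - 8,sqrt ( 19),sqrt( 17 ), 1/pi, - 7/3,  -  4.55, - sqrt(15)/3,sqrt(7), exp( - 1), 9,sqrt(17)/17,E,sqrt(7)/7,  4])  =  [ - 8, - 4.55,- 7/3, - sqrt( 15 )/3,sqrt(17 )/17,  1/pi, exp( - 1 ) , sqrt(7 )/7 , sqrt(7),E,4, sqrt(17 ), sqrt( 19 ), 9]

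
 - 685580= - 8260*83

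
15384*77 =1184568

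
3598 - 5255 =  - 1657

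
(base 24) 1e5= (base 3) 1020222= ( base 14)497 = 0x395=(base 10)917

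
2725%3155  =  2725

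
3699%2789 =910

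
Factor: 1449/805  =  3^2*5^( - 1 ) = 9/5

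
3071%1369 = 333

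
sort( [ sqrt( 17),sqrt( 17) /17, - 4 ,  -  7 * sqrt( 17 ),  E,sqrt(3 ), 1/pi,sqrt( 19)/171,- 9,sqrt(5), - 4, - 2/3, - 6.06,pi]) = [ - 7 *sqrt( 17), - 9, - 6.06,-4,-4,-2/3,sqrt(19)/171,sqrt( 17) /17,1/pi,sqrt( 3),  sqrt(5),E, pi , sqrt(17) ]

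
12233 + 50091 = 62324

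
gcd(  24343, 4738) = 1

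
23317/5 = 23317/5 = 4663.40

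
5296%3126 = 2170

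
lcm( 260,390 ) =780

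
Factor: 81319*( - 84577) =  - 7^1* 83^1*1019^1 * 11617^1 = - 6877717063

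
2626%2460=166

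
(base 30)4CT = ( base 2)111110010101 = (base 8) 7625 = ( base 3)12110202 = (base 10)3989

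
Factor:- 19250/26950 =-5/7 =-5^1*7^( - 1)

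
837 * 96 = 80352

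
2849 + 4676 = 7525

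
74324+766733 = 841057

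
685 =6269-5584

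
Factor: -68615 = -5^1 *13723^1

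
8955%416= 219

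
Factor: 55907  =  37^1*1511^1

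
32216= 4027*8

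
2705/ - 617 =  - 2705/617 = -4.38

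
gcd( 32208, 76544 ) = 16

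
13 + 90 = 103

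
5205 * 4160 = 21652800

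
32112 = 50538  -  18426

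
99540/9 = 11060 = 11060.00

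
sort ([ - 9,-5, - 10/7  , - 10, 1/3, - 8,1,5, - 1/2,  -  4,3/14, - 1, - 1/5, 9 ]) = [-10,-9 ,-8,-5, - 4, -10/7, - 1,-1/2, - 1/5,3/14,1/3,1, 5,  9 ] 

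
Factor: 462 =2^1*3^1*7^1*11^1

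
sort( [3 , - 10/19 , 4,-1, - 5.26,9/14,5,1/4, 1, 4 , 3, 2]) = [ - 5.26, - 1, - 10/19,1/4, 9/14,1,  2,3, 3, 4,4,5 ] 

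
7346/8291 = 7346/8291=0.89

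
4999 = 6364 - 1365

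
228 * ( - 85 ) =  - 19380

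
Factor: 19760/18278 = 2^3*5^1*37^( - 1) = 40/37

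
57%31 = 26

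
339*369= 125091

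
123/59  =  123/59 = 2.08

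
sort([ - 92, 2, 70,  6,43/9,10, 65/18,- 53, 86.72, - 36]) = [ - 92, - 53, - 36,2, 65/18,43/9,6, 10,70, 86.72]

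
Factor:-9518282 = - 2^1*157^1*30313^1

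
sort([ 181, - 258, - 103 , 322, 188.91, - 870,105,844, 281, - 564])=[ - 870,-564, - 258, - 103,  105,181,188.91, 281,322,844]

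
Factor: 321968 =2^4*20123^1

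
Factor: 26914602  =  2^1*3^1*11^1 * 13^2*19^1*127^1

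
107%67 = 40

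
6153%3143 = 3010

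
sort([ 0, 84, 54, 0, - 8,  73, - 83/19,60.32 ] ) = [ - 8, - 83/19 , 0,0, 54, 60.32,  73, 84]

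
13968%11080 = 2888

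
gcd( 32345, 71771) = 1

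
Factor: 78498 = 2^1*3^2*7^2*89^1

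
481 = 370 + 111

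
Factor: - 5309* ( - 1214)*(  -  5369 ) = -34603881494 = - 2^1*7^1 * 13^1*59^1*607^1*5309^1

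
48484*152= 7369568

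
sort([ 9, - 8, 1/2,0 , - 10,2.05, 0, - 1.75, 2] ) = [ - 10, - 8  , - 1.75, 0,  0, 1/2 , 2 , 2.05,  9] 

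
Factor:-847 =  - 7^1*11^2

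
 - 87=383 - 470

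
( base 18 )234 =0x2C2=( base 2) 1011000010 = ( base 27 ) Q4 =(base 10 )706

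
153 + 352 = 505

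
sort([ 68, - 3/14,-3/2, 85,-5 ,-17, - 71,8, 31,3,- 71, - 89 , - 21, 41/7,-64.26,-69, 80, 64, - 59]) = [ - 89, - 71 , - 71, - 69, - 64.26, -59, - 21, - 17, - 5,-3/2, - 3/14, 3,41/7, 8,  31,64, 68  ,  80, 85]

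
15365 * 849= 13044885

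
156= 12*13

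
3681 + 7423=11104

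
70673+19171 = 89844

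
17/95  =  17/95  =  0.18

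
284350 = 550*517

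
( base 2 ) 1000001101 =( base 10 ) 525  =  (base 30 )HF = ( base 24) ll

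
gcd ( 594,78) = 6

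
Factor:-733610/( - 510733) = 2^1*5^1*331^( - 1)*1543^( - 1 ) * 73361^1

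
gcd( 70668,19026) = 2718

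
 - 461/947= - 461/947 = - 0.49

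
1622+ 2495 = 4117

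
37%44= 37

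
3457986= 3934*879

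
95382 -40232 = 55150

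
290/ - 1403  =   - 1 + 1113/1403  =  - 0.21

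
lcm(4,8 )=8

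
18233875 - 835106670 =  - 816872795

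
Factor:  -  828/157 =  - 2^2 *3^2*23^1*157^( -1) 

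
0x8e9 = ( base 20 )5E1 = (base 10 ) 2281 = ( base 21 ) 53d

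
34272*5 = 171360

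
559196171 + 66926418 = 626122589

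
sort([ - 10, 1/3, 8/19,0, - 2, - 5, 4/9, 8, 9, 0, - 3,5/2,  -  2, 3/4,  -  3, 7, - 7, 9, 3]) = [ - 10, - 7, - 5,  -  3 ,- 3, - 2,-2, 0, 0,1/3, 8/19,  4/9,  3/4,5/2, 3, 7, 8, 9, 9 ]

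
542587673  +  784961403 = 1327549076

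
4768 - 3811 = 957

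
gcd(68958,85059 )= 9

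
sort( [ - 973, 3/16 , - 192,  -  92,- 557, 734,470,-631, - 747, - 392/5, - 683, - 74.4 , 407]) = [  -  973, - 747, - 683, - 631,- 557, - 192, - 92 , - 392/5, - 74.4,3/16,407, 470,734] 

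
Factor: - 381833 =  - 41^1*67^1*139^1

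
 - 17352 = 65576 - 82928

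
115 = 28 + 87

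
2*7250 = 14500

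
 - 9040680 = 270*( - 33484 )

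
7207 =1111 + 6096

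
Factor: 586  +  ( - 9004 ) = - 8418 = -  2^1 * 3^1*23^1*61^1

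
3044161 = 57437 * 53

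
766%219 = 109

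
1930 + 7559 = 9489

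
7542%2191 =969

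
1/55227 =1/55227 =0.00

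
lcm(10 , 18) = 90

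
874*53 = 46322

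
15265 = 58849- 43584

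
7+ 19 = 26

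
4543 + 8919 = 13462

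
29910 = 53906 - 23996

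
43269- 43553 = -284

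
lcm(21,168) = 168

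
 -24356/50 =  -12178/25 = - 487.12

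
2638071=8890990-6252919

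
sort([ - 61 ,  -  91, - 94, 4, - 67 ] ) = [  -  94, - 91, - 67 , - 61, 4] 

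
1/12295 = 1/12295= 0.00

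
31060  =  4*7765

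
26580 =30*886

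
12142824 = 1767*6872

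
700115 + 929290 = 1629405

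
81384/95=856 + 64/95 = 856.67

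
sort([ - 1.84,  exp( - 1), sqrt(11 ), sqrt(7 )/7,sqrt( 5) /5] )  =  [-1.84, exp( - 1 ) , sqrt( 7 ) /7,  sqrt(5)/5, sqrt( 11 )]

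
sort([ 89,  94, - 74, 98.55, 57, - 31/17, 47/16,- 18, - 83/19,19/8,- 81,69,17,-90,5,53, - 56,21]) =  [ - 90, - 81, - 74, - 56,  -  18, - 83/19,- 31/17,  19/8,  47/16,5, 17 , 21, 53,57,  69,89, 94, 98.55] 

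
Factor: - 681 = - 3^1*227^1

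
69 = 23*3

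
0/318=0 = 0.00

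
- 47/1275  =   -1+1228/1275 = - 0.04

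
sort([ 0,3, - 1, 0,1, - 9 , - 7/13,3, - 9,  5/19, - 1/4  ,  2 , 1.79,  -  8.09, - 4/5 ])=[ - 9, - 9, - 8.09 ,  -  1, - 4/5, - 7/13, - 1/4,0,  0,5/19,1,1.79,2,  3, 3]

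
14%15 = 14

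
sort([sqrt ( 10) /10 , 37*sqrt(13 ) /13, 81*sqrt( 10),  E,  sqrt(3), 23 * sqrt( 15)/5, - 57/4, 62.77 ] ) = [ - 57/4,sqrt ( 10)/10, sqrt(3) , E, 37*sqrt(13)/13,23*sqrt(15) /5,62.77, 81*sqrt(10 ) ] 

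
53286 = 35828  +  17458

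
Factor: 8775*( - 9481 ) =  - 83195775 = - 3^3*5^2 * 13^1 *19^1*499^1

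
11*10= 110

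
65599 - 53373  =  12226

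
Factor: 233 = 233^1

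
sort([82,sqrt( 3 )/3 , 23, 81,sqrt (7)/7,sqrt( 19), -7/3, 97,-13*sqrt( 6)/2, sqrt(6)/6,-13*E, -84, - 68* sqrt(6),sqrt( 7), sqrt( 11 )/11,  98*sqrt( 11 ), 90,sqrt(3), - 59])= [ - 68*sqrt( 6), - 84, - 59, - 13 * E,  -  13*sqrt( 6)/2 ,  -  7/3, sqrt (11)/11, sqrt (7)/7 , sqrt( 6)/6,sqrt( 3) /3,sqrt( 3),sqrt( 7),  sqrt(19),23,81,82, 90,97,98 * sqrt(11) ] 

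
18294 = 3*6098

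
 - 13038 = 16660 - 29698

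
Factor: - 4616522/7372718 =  - 2308261/3686359 = - 373^( - 1 )*9883^ ( - 1)*2308261^1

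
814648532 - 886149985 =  - 71501453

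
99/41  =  99/41 = 2.41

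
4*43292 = 173168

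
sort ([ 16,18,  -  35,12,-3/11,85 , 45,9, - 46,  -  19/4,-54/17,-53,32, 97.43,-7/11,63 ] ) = [ - 53,-46, - 35,-19/4,  -  54/17,  -  7/11,-3/11 , 9, 12,16,18,32,45,63, 85,  97.43] 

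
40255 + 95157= 135412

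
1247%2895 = 1247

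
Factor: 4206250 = 2^1 * 5^5 * 673^1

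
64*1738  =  111232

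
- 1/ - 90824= 1/90824 = 0.00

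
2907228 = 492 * 5909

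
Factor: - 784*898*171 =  -2^5*3^2*7^2* 19^1*449^1 = - 120389472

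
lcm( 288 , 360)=1440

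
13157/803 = 16  +  309/803 = 16.38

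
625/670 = 125/134 = 0.93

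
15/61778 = 15/61778  =  0.00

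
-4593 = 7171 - 11764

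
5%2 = 1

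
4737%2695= 2042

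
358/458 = 179/229 = 0.78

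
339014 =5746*59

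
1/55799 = 1/55799 = 0.00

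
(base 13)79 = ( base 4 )1210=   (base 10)100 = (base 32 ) 34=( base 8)144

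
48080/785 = 61+39/157 = 61.25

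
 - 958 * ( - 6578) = 6301724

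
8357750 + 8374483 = 16732233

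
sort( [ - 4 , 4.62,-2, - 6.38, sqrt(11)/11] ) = [ - 6.38, - 4, - 2,sqrt( 11 ) /11,  4.62 ]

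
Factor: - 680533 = -7^1*191^1* 509^1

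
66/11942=33/5971 = 0.01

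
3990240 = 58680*68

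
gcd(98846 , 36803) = 1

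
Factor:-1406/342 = - 37/9=-3^( - 2)*37^1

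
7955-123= 7832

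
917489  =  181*5069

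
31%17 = 14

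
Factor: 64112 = 2^4*4007^1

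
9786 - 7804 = 1982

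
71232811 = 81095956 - 9863145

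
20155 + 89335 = 109490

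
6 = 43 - 37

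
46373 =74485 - 28112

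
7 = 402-395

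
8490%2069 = 214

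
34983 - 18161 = 16822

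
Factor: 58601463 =3^1 * 2269^1 *8609^1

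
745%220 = 85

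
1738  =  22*79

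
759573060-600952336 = 158620724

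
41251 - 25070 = 16181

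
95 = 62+33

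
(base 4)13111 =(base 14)257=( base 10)469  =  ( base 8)725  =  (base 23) k9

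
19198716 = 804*23879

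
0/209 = 0=0.00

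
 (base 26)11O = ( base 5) 10401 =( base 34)lc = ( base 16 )2d6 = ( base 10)726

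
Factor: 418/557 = 2^1*11^1*19^1*557^( - 1 )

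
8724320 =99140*88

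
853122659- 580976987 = 272145672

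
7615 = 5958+1657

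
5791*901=5217691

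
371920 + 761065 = 1132985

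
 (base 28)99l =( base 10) 7329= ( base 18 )14B3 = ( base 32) 751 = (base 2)1110010100001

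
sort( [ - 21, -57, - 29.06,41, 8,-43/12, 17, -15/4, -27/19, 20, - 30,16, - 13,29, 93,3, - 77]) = [ - 77,  -  57, - 30 , - 29.06, - 21,-13, - 15/4,-43/12,  -  27/19, 3,8, 16,17, 20,29, 41, 93 ] 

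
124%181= 124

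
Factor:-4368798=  - 2^1*3^2 * 7^1 * 34673^1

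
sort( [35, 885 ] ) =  [ 35 , 885]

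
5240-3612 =1628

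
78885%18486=4941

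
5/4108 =5/4108 =0.00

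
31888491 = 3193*9987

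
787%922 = 787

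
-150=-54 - 96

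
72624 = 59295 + 13329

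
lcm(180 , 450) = 900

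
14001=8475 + 5526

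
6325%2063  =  136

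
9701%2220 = 821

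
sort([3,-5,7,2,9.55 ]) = [-5, 2,3, 7, 9.55] 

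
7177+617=7794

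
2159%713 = 20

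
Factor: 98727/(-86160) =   -  32909/28720=-2^(-4)*5^( - 1)*359^ ( -1)*32909^1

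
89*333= 29637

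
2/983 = 2/983 = 0.00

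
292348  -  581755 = - 289407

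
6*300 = 1800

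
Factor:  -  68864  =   - 2^8*269^1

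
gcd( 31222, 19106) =466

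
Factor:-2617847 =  - 17^1*153991^1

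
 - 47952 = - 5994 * 8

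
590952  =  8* 73869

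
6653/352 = 18 + 317/352=18.90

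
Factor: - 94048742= -2^1*1213^1*38767^1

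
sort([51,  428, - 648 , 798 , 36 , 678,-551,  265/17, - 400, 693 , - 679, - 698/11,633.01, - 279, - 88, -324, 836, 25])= [ - 679,-648, - 551, - 400, - 324,- 279, - 88,- 698/11,265/17, 25, 36,51, 428 , 633.01,678, 693, 798, 836 ] 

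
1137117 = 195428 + 941689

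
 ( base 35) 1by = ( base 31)1M1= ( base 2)11001101100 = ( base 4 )121230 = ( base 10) 1644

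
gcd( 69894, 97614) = 198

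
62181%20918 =20345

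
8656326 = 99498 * 87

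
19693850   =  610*32285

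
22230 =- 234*( - 95)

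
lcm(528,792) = 1584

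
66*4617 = 304722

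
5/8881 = 5/8881 = 0.00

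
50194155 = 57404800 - 7210645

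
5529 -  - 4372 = 9901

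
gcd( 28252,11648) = 28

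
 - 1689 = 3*( - 563 ) 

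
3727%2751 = 976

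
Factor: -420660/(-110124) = 3^1*5^1*7^(  -  1 )*23^( - 1 )*41^1  =  615/161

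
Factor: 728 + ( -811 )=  - 83 = -83^1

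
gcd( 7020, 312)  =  156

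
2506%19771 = 2506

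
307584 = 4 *76896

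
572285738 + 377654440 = 949940178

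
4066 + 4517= 8583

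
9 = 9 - 0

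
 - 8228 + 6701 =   -  1527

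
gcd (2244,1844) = 4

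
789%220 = 129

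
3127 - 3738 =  - 611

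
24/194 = 12/97 = 0.12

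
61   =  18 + 43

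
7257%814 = 745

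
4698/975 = 4 + 266/325 = 4.82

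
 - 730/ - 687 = 1 + 43/687 = 1.06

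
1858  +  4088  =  5946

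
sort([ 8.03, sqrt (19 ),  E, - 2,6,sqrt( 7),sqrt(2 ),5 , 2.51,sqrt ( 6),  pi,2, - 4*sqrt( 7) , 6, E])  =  [ - 4  *  sqrt( 7), - 2,sqrt ( 2), 2,sqrt (6),2.51,sqrt ( 7), E, E,pi,sqrt( 19),5, 6, 6, 8.03]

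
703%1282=703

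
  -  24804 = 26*( - 954 )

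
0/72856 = 0 =0.00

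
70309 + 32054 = 102363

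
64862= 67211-2349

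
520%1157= 520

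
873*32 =27936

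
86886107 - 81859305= 5026802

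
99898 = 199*502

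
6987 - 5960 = 1027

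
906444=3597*252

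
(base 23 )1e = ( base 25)1C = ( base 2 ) 100101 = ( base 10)37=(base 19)1i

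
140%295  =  140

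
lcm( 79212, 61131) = 5624052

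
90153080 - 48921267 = 41231813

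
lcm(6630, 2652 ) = 13260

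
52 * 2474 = 128648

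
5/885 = 1/177 = 0.01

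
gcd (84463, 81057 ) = 1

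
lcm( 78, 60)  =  780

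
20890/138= 151 + 26/69 = 151.38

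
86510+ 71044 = 157554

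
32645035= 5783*5645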